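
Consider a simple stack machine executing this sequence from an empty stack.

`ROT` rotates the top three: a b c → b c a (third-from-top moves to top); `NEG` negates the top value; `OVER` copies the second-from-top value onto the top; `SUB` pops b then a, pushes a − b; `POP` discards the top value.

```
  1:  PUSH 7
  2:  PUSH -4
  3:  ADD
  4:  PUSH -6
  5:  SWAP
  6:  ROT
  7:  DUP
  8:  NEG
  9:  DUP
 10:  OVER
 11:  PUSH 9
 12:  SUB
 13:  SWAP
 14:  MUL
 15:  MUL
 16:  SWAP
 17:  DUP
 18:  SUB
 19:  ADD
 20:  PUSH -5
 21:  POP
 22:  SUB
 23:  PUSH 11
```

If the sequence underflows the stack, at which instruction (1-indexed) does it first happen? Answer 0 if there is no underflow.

6

PUSH 7  : [7]
PUSH -4 : [7, -4]
ADD     : [3]
PUSH -6 : [3, -6]
SWAP    : [-6, 3]
ROT  — needs 3 operands, stack has 2 → underflow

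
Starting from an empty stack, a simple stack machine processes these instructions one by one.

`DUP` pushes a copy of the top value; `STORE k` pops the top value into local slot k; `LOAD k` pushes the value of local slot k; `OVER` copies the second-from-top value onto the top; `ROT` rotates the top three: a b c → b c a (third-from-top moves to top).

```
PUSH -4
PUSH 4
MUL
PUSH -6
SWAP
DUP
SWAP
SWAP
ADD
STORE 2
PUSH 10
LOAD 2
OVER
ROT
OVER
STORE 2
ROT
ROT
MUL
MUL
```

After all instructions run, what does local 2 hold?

PUSH -4 → [-4]
PUSH 4  → [-4, 4]
MUL     → [-16]
PUSH -6 → [-16, -6]
SWAP    → [-6, -16]
DUP     → [-6, -16, -16]
SWAP    → [-6, -16, -16]
SWAP    → [-6, -16, -16]
ADD     → [-6, -32]
STORE 2 → [-6]
PUSH 10 → [-6, 10]
LOAD 2  → [-6, 10, -32]
OVER    → [-6, 10, -32, 10]
ROT     → [-6, -32, 10, 10]
OVER    → [-6, -32, 10, 10, 10]
STORE 2 → [-6, -32, 10, 10]
ROT     → [-6, 10, 10, -32]
ROT     → [-6, 10, -32, 10]
MUL     → [-6, 10, -320]
MUL     → [-6, -3200]

10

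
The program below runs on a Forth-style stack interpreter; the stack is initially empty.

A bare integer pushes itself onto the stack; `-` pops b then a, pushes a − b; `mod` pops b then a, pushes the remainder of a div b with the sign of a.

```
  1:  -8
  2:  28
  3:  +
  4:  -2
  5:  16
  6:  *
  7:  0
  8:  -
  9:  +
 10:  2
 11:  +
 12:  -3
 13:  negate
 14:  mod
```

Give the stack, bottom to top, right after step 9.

[-12]

-8 → -8
28 → -8 28
+  → 20
-2 → 20 -2
16 → 20 -2 16
*  → 20 -32
0  → 20 -32 0
-  → 20 -32
+  → -12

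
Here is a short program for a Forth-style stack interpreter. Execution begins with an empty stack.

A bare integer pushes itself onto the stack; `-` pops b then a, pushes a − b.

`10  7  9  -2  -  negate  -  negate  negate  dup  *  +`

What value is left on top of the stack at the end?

334

10      10
7       10 7
9       10 7 9
-2      10 7 9 -2
-       10 7 11
negate  10 7 -11
-       10 18
negate  10 -18
negate  10 18
dup     10 18 18
*       10 324
+       334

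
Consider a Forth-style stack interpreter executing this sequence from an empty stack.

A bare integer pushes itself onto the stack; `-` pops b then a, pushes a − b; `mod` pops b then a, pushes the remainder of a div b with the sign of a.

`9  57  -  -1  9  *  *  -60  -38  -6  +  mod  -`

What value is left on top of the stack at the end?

448

9   -> [9]
57  -> [9, 57]
-   -> [-48]
-1  -> [-48, -1]
9   -> [-48, -1, 9]
*   -> [-48, -9]
*   -> [432]
-60 -> [432, -60]
-38 -> [432, -60, -38]
-6  -> [432, -60, -38, -6]
+   -> [432, -60, -44]
mod -> [432, -16]
-   -> [448]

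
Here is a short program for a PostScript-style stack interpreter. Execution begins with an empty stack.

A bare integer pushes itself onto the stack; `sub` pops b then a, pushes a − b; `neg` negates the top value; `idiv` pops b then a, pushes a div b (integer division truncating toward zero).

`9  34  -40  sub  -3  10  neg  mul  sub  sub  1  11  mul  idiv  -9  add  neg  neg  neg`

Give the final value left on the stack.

12

9    -> 9
34   -> 9 34
-40  -> 9 34 -40
sub  -> 9 74
-3   -> 9 74 -3
10   -> 9 74 -3 10
neg  -> 9 74 -3 -10
mul  -> 9 74 30
sub  -> 9 44
sub  -> -35
1    -> -35 1
11   -> -35 1 11
mul  -> -35 11
idiv -> -3
-9   -> -3 -9
add  -> -12
neg  -> 12
neg  -> -12
neg  -> 12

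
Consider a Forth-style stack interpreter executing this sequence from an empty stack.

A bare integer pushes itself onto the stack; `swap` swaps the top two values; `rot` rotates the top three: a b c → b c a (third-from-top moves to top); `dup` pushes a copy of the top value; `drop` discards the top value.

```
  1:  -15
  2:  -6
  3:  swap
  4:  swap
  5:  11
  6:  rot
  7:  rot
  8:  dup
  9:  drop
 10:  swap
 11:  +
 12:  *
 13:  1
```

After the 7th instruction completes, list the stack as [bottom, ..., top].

-15   -15
-6    -15 -6
swap  -6 -15
swap  -15 -6
11    -15 -6 11
rot   -6 11 -15
rot   11 -15 -6

[11, -15, -6]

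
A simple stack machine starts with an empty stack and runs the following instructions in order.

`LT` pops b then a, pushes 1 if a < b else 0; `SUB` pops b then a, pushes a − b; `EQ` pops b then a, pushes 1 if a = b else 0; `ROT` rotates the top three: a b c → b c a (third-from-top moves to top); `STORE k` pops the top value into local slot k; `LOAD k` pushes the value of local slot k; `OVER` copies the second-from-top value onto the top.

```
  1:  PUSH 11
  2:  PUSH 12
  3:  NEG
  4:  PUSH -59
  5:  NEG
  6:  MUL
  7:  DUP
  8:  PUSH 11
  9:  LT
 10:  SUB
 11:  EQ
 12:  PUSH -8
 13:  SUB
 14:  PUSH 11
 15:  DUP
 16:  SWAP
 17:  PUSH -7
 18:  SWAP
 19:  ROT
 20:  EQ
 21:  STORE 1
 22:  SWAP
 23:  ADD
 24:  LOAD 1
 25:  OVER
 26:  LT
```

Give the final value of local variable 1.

1

PUSH 11  -> [11]
PUSH 12  -> [11, 12]
NEG      -> [11, -12]
PUSH -59 -> [11, -12, -59]
NEG      -> [11, -12, 59]
MUL      -> [11, -708]
DUP      -> [11, -708, -708]
PUSH 11  -> [11, -708, -708, 11]
LT       -> [11, -708, 1]
SUB      -> [11, -709]
EQ       -> [0]
PUSH -8  -> [0, -8]
SUB      -> [8]
PUSH 11  -> [8, 11]
DUP      -> [8, 11, 11]
SWAP     -> [8, 11, 11]
PUSH -7  -> [8, 11, 11, -7]
SWAP     -> [8, 11, -7, 11]
ROT      -> [8, -7, 11, 11]
EQ       -> [8, -7, 1]
STORE 1  -> [8, -7]
SWAP     -> [-7, 8]
ADD      -> [1]
LOAD 1   -> [1, 1]
OVER     -> [1, 1, 1]
LT       -> [1, 0]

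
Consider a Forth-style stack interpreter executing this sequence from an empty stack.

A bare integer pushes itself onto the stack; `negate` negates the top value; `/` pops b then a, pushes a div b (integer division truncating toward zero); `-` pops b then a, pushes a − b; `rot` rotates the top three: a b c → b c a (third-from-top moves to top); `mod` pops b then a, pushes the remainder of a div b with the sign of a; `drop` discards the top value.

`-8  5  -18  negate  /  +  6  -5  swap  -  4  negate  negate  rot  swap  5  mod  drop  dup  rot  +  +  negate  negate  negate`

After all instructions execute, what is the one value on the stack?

27

-8      -8
5       -8 5
-18     -8 5 -18
negate  -8 5 18
/       -8 0
+       -8
6       -8 6
-5      -8 6 -5
swap    -8 -5 6
-       -8 -11
4       -8 -11 4
negate  -8 -11 -4
negate  -8 -11 4
rot     -11 4 -8
swap    -11 -8 4
5       -11 -8 4 5
mod     -11 -8 4
drop    -11 -8
dup     -11 -8 -8
rot     -8 -8 -11
+       -8 -19
+       -27
negate  27
negate  -27
negate  27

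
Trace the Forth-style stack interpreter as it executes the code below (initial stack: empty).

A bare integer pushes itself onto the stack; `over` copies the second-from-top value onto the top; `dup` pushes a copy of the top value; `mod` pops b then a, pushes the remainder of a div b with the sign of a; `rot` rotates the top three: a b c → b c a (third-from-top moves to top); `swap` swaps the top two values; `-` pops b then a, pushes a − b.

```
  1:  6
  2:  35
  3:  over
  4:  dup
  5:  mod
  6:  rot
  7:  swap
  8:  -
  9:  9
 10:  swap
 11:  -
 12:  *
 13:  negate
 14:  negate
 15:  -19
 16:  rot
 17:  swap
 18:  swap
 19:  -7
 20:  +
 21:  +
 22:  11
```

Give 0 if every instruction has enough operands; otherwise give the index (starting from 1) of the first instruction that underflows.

16

6      -> 6
35     -> 6 35
over   -> 6 35 6
dup    -> 6 35 6 6
mod    -> 6 35 0
rot    -> 35 0 6
swap   -> 35 6 0
-      -> 35 6
9      -> 35 6 9
swap   -> 35 9 6
-      -> 35 3
*      -> 105
negate -> -105
negate -> 105
-19    -> 105 -19
rot  — needs 3 operands, stack has 2 → underflow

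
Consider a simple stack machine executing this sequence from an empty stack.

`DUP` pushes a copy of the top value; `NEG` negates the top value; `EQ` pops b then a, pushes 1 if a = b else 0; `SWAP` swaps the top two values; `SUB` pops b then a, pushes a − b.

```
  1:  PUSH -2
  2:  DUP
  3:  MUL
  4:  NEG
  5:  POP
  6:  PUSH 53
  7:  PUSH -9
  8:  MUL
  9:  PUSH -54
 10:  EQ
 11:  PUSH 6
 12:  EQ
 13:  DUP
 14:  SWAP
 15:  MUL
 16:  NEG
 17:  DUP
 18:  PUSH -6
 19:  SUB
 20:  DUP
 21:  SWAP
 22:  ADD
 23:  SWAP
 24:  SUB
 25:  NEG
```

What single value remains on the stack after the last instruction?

PUSH -2  : -2
DUP      : -2 -2
MUL      : 4
NEG      : -4
POP      : (empty)
PUSH 53  : 53
PUSH -9  : 53 -9
MUL      : -477
PUSH -54 : -477 -54
EQ       : 0
PUSH 6   : 0 6
EQ       : 0
DUP      : 0 0
SWAP     : 0 0
MUL      : 0
NEG      : 0
DUP      : 0 0
PUSH -6  : 0 0 -6
SUB      : 0 6
DUP      : 0 6 6
SWAP     : 0 6 6
ADD      : 0 12
SWAP     : 12 0
SUB      : 12
NEG      : -12

-12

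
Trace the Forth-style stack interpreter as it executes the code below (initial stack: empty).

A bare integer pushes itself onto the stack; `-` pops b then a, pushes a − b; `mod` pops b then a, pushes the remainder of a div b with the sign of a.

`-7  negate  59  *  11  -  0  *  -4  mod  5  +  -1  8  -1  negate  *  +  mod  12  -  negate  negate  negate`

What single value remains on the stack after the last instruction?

-7     -> [-7]
negate -> [7]
59     -> [7, 59]
*      -> [413]
11     -> [413, 11]
-      -> [402]
0      -> [402, 0]
*      -> [0]
-4     -> [0, -4]
mod    -> [0]
5      -> [0, 5]
+      -> [5]
-1     -> [5, -1]
8      -> [5, -1, 8]
-1     -> [5, -1, 8, -1]
negate -> [5, -1, 8, 1]
*      -> [5, -1, 8]
+      -> [5, 7]
mod    -> [5]
12     -> [5, 12]
-      -> [-7]
negate -> [7]
negate -> [-7]
negate -> [7]

7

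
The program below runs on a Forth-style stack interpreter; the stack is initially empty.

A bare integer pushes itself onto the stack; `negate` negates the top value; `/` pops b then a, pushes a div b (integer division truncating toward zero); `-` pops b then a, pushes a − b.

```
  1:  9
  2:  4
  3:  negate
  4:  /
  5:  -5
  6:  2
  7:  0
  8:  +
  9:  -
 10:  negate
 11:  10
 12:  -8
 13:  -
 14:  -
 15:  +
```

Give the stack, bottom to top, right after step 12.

9      -> 9
4      -> 9 4
negate -> 9 -4
/      -> -2
-5     -> -2 -5
2      -> -2 -5 2
0      -> -2 -5 2 0
+      -> -2 -5 2
-      -> -2 -7
negate -> -2 7
10     -> -2 7 10
-8     -> -2 7 10 -8

[-2, 7, 10, -8]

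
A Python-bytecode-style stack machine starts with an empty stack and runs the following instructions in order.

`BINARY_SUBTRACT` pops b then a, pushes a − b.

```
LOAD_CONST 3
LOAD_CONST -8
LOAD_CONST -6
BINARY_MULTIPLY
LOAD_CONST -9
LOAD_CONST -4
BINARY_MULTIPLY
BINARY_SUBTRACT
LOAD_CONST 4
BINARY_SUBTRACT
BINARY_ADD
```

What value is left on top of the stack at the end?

LOAD_CONST 3    : [3]
LOAD_CONST -8   : [3, -8]
LOAD_CONST -6   : [3, -8, -6]
BINARY_MULTIPLY : [3, 48]
LOAD_CONST -9   : [3, 48, -9]
LOAD_CONST -4   : [3, 48, -9, -4]
BINARY_MULTIPLY : [3, 48, 36]
BINARY_SUBTRACT : [3, 12]
LOAD_CONST 4    : [3, 12, 4]
BINARY_SUBTRACT : [3, 8]
BINARY_ADD      : [11]

11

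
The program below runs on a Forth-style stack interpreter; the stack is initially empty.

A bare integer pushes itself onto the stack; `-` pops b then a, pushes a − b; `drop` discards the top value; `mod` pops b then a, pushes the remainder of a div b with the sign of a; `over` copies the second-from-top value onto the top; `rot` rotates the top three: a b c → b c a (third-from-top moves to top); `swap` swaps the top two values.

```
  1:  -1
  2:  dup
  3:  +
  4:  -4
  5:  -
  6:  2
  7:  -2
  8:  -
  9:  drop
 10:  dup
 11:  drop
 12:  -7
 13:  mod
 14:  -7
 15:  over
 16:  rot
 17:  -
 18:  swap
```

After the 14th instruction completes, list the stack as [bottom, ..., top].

-1   → [-1]
dup  → [-1, -1]
+    → [-2]
-4   → [-2, -4]
-    → [2]
2    → [2, 2]
-2   → [2, 2, -2]
-    → [2, 4]
drop → [2]
dup  → [2, 2]
drop → [2]
-7   → [2, -7]
mod  → [2]
-7   → [2, -7]

[2, -7]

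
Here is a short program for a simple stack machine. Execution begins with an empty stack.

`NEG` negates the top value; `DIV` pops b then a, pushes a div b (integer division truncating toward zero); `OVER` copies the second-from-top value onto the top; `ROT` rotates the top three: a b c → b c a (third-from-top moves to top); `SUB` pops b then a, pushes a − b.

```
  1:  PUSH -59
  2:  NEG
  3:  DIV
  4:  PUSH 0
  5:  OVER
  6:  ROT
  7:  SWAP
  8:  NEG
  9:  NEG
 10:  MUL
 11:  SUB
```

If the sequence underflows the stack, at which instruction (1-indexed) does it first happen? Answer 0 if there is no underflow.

3

PUSH -59 → [-59]
NEG      → [59]
DIV  — needs 2 operands, stack has 1 → underflow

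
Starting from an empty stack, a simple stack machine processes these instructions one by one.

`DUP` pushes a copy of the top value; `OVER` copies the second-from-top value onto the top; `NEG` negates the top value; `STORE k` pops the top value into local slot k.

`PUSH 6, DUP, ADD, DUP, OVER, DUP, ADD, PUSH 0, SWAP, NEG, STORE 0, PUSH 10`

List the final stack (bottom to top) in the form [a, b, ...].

[12, 12, 0, 10]

PUSH 6  : 6
DUP     : 6 6
ADD     : 12
DUP     : 12 12
OVER    : 12 12 12
DUP     : 12 12 12 12
ADD     : 12 12 24
PUSH 0  : 12 12 24 0
SWAP    : 12 12 0 24
NEG     : 12 12 0 -24
STORE 0 : 12 12 0
PUSH 10 : 12 12 0 10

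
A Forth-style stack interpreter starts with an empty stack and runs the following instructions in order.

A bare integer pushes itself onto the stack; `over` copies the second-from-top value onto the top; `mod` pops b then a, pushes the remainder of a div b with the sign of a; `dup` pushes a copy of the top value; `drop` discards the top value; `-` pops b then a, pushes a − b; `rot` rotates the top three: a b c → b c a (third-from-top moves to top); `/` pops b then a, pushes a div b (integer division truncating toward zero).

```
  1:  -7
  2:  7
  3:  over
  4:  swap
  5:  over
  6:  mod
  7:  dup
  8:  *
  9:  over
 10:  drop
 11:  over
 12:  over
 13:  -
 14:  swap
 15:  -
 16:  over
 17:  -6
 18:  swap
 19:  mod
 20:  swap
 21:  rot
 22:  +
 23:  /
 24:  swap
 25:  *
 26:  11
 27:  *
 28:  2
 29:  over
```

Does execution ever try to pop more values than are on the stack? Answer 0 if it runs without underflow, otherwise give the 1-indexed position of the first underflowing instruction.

-7   : -7
7    : -7 7
over : -7 7 -7
swap : -7 -7 7
over : -7 -7 7 -7
mod  : -7 -7 0
dup  : -7 -7 0 0
*    : -7 -7 0
over : -7 -7 0 -7
drop : -7 -7 0
over : -7 -7 0 -7
over : -7 -7 0 -7 0
-    : -7 -7 0 -7
swap : -7 -7 -7 0
-    : -7 -7 -7
over : -7 -7 -7 -7
-6   : -7 -7 -7 -7 -6
swap : -7 -7 -7 -6 -7
mod  : -7 -7 -7 -6
swap : -7 -7 -6 -7
rot  : -7 -6 -7 -7
+    : -7 -6 -14
/    : -7 0
swap : 0 -7
*    : 0
11   : 0 11
*    : 0
2    : 0 2
over : 0 2 0

0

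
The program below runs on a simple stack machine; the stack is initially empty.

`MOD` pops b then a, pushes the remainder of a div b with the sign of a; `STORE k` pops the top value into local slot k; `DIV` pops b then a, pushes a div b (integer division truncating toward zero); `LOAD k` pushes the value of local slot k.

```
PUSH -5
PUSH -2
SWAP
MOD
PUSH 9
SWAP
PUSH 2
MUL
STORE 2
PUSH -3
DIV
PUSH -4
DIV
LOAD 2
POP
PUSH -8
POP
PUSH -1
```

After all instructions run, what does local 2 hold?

-4

PUSH -5  -5
PUSH -2  -5 -2
SWAP     -2 -5
MOD      -2
PUSH 9   -2 9
SWAP     9 -2
PUSH 2   9 -2 2
MUL      9 -4
STORE 2  9
PUSH -3  9 -3
DIV      -3
PUSH -4  -3 -4
DIV      0
LOAD 2   0 -4
POP      0
PUSH -8  0 -8
POP      0
PUSH -1  0 -1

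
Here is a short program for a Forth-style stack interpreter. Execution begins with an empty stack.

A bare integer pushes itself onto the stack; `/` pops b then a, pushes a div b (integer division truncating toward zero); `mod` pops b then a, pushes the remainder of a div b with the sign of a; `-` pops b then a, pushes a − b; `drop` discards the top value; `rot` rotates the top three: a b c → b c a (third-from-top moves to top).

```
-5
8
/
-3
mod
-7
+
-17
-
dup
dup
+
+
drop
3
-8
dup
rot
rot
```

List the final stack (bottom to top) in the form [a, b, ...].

-5    [-5]
8     [-5, 8]
/     [0]
-3    [0, -3]
mod   [0]
-7    [0, -7]
+     [-7]
-17   [-7, -17]
-     [10]
dup   [10, 10]
dup   [10, 10, 10]
+     [10, 20]
+     [30]
drop  []
3     [3]
-8    [3, -8]
dup   [3, -8, -8]
rot   [-8, -8, 3]
rot   [-8, 3, -8]

[-8, 3, -8]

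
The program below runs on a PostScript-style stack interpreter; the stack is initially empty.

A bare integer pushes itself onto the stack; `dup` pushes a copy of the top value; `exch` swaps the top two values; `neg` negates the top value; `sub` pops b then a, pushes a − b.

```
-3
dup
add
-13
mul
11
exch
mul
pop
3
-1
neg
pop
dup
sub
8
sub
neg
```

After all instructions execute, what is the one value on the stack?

-3    -3
dup   -3 -3
add   -6
-13   -6 -13
mul   78
11    78 11
exch  11 78
mul   858
pop   (empty)
3     3
-1    3 -1
neg   3 1
pop   3
dup   3 3
sub   0
8     0 8
sub   -8
neg   8

8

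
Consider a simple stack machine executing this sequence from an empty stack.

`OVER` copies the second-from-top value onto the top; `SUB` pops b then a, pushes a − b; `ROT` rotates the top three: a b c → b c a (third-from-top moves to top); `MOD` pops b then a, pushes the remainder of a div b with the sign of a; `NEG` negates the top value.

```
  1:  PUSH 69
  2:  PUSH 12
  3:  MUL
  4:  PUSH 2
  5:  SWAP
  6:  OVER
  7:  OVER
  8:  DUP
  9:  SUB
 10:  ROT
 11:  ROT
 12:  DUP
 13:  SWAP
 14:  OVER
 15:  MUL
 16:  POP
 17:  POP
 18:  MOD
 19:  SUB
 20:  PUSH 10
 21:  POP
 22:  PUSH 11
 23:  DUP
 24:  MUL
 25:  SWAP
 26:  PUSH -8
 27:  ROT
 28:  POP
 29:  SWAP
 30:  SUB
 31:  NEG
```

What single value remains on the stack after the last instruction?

10

PUSH 69  [69]
PUSH 12  [69, 12]
MUL      [828]
PUSH 2   [828, 2]
SWAP     [2, 828]
OVER     [2, 828, 2]
OVER     [2, 828, 2, 828]
DUP      [2, 828, 2, 828, 828]
SUB      [2, 828, 2, 0]
ROT      [2, 2, 0, 828]
ROT      [2, 0, 828, 2]
DUP      [2, 0, 828, 2, 2]
SWAP     [2, 0, 828, 2, 2]
OVER     [2, 0, 828, 2, 2, 2]
MUL      [2, 0, 828, 2, 4]
POP      [2, 0, 828, 2]
POP      [2, 0, 828]
MOD      [2, 0]
SUB      [2]
PUSH 10  [2, 10]
POP      [2]
PUSH 11  [2, 11]
DUP      [2, 11, 11]
MUL      [2, 121]
SWAP     [121, 2]
PUSH -8  [121, 2, -8]
ROT      [2, -8, 121]
POP      [2, -8]
SWAP     [-8, 2]
SUB      [-10]
NEG      [10]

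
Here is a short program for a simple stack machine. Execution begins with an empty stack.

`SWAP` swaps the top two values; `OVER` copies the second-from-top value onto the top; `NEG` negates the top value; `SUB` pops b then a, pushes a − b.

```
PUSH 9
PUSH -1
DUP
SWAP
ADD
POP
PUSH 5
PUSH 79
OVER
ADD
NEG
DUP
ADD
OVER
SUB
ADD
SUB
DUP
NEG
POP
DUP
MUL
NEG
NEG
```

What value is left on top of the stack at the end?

PUSH 9   [9]
PUSH -1  [9, -1]
DUP      [9, -1, -1]
SWAP     [9, -1, -1]
ADD      [9, -2]
POP      [9]
PUSH 5   [9, 5]
PUSH 79  [9, 5, 79]
OVER     [9, 5, 79, 5]
ADD      [9, 5, 84]
NEG      [9, 5, -84]
DUP      [9, 5, -84, -84]
ADD      [9, 5, -168]
OVER     [9, 5, -168, 5]
SUB      [9, 5, -173]
ADD      [9, -168]
SUB      [177]
DUP      [177, 177]
NEG      [177, -177]
POP      [177]
DUP      [177, 177]
MUL      [31329]
NEG      [-31329]
NEG      [31329]

31329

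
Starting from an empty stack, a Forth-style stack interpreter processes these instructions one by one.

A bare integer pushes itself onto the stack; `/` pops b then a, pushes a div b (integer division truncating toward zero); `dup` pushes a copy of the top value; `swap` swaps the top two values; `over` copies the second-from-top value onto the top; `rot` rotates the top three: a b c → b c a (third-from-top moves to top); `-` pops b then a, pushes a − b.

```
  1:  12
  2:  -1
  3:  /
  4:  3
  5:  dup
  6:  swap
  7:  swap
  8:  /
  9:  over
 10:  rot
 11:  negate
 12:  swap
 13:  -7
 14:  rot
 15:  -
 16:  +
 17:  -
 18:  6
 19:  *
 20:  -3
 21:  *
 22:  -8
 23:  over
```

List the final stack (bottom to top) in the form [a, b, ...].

12      12
-1      12 -1
/       -12
3       -12 3
dup     -12 3 3
swap    -12 3 3
swap    -12 3 3
/       -12 1
over    -12 1 -12
rot     1 -12 -12
negate  1 -12 12
swap    1 12 -12
-7      1 12 -12 -7
rot     1 -12 -7 12
-       1 -12 -19
+       1 -31
-       32
6       32 6
*       192
-3      192 -3
*       -576
-8      -576 -8
over    -576 -8 -576

[-576, -8, -576]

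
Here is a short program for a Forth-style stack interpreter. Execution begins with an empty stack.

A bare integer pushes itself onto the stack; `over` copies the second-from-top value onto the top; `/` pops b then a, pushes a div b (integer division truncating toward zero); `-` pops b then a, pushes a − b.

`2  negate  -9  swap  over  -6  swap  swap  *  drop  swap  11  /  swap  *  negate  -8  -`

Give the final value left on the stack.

8

2      : 2
negate : -2
-9     : -2 -9
swap   : -9 -2
over   : -9 -2 -9
-6     : -9 -2 -9 -6
swap   : -9 -2 -6 -9
swap   : -9 -2 -9 -6
*      : -9 -2 54
drop   : -9 -2
swap   : -2 -9
11     : -2 -9 11
/      : -2 0
swap   : 0 -2
*      : 0
negate : 0
-8     : 0 -8
-      : 8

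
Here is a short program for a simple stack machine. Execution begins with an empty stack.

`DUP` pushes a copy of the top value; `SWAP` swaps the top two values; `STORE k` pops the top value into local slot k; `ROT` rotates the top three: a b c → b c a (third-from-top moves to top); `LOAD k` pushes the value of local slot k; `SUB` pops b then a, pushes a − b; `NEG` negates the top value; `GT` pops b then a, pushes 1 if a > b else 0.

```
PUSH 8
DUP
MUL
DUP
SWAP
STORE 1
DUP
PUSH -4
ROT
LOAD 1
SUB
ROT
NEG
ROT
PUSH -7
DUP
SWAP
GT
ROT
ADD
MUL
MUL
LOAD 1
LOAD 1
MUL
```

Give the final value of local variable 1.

PUSH 8   [8]
DUP      [8, 8]
MUL      [64]
DUP      [64, 64]
SWAP     [64, 64]
STORE 1  [64]
DUP      [64, 64]
PUSH -4  [64, 64, -4]
ROT      [64, -4, 64]
LOAD 1   [64, -4, 64, 64]
SUB      [64, -4, 0]
ROT      [-4, 0, 64]
NEG      [-4, 0, -64]
ROT      [0, -64, -4]
PUSH -7  [0, -64, -4, -7]
DUP      [0, -64, -4, -7, -7]
SWAP     [0, -64, -4, -7, -7]
GT       [0, -64, -4, 0]
ROT      [0, -4, 0, -64]
ADD      [0, -4, -64]
MUL      [0, 256]
MUL      [0]
LOAD 1   [0, 64]
LOAD 1   [0, 64, 64]
MUL      [0, 4096]

64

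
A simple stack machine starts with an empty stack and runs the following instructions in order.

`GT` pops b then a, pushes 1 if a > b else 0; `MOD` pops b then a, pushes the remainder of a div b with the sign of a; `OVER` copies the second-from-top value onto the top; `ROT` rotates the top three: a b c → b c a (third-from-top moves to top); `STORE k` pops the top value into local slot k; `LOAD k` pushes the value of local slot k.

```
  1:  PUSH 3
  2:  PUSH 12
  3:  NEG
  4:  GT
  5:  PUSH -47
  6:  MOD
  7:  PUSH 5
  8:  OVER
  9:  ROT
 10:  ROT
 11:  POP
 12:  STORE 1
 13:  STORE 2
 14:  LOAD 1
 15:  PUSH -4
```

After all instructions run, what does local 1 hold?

PUSH 3    3
PUSH 12   3 12
NEG       3 -12
GT        1
PUSH -47  1 -47
MOD       1
PUSH 5    1 5
OVER      1 5 1
ROT       5 1 1
ROT       1 1 5
POP       1 1
STORE 1   1
STORE 2   (empty)
LOAD 1    1
PUSH -4   1 -4

1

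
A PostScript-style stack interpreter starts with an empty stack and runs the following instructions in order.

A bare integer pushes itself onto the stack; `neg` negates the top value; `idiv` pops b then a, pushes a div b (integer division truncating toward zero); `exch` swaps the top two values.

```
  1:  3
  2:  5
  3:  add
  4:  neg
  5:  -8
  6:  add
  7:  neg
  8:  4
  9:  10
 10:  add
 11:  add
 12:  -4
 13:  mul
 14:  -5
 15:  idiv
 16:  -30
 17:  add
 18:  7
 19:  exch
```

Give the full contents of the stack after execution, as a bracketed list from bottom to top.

3    -> [3]
5    -> [3, 5]
add  -> [8]
neg  -> [-8]
-8   -> [-8, -8]
add  -> [-16]
neg  -> [16]
4    -> [16, 4]
10   -> [16, 4, 10]
add  -> [16, 14]
add  -> [30]
-4   -> [30, -4]
mul  -> [-120]
-5   -> [-120, -5]
idiv -> [24]
-30  -> [24, -30]
add  -> [-6]
7    -> [-6, 7]
exch -> [7, -6]

[7, -6]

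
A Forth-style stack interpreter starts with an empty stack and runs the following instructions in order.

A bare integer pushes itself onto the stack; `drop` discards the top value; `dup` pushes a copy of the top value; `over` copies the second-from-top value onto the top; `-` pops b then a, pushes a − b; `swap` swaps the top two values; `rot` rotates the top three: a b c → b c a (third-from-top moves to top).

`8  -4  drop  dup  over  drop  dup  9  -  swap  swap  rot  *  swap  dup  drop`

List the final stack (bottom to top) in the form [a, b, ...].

[-8, 8]

8     [8]
-4    [8, -4]
drop  [8]
dup   [8, 8]
over  [8, 8, 8]
drop  [8, 8]
dup   [8, 8, 8]
9     [8, 8, 8, 9]
-     [8, 8, -1]
swap  [8, -1, 8]
swap  [8, 8, -1]
rot   [8, -1, 8]
*     [8, -8]
swap  [-8, 8]
dup   [-8, 8, 8]
drop  [-8, 8]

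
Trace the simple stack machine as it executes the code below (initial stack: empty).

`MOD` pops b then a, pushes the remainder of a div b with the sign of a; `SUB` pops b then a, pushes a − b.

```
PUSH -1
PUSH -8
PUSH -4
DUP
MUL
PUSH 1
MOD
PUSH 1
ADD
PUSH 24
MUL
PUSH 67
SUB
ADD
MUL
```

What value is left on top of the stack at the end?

PUSH -1 → -1
PUSH -8 → -1 -8
PUSH -4 → -1 -8 -4
DUP     → -1 -8 -4 -4
MUL     → -1 -8 16
PUSH 1  → -1 -8 16 1
MOD     → -1 -8 0
PUSH 1  → -1 -8 0 1
ADD     → -1 -8 1
PUSH 24 → -1 -8 1 24
MUL     → -1 -8 24
PUSH 67 → -1 -8 24 67
SUB     → -1 -8 -43
ADD     → -1 -51
MUL     → 51

51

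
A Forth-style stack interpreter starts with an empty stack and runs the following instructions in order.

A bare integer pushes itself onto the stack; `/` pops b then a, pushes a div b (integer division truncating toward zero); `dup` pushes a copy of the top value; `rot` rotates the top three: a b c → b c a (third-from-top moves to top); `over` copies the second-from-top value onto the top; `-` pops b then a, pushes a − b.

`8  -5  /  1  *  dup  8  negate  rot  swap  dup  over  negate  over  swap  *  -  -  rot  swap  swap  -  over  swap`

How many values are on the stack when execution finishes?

3

8      → [8]
-5     → [8, -5]
/      → [-1]
1      → [-1, 1]
*      → [-1]
dup    → [-1, -1]
8      → [-1, -1, 8]
negate → [-1, -1, -8]
rot    → [-1, -8, -1]
swap   → [-1, -1, -8]
dup    → [-1, -1, -8, -8]
over   → [-1, -1, -8, -8, -8]
negate → [-1, -1, -8, -8, 8]
over   → [-1, -1, -8, -8, 8, -8]
swap   → [-1, -1, -8, -8, -8, 8]
*      → [-1, -1, -8, -8, -64]
-      → [-1, -1, -8, 56]
-      → [-1, -1, -64]
rot    → [-1, -64, -1]
swap   → [-1, -1, -64]
swap   → [-1, -64, -1]
-      → [-1, -63]
over   → [-1, -63, -1]
swap   → [-1, -1, -63]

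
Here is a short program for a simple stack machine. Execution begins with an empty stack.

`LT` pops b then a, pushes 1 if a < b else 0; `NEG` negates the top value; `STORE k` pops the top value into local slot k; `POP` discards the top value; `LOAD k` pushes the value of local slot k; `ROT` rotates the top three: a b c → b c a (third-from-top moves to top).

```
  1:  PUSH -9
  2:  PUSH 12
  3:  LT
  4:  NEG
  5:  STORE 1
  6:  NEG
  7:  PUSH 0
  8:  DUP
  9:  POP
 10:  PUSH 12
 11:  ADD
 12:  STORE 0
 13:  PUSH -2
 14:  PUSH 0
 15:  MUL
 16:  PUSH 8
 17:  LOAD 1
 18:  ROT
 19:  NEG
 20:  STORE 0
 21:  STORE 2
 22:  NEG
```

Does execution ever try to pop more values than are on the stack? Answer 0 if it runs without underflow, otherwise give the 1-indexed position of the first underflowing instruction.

PUSH -9 → [-9]
PUSH 12 → [-9, 12]
LT      → [1]
NEG     → [-1]
STORE 1 → []
NEG  — needs 1 operand, stack has 0 → underflow

6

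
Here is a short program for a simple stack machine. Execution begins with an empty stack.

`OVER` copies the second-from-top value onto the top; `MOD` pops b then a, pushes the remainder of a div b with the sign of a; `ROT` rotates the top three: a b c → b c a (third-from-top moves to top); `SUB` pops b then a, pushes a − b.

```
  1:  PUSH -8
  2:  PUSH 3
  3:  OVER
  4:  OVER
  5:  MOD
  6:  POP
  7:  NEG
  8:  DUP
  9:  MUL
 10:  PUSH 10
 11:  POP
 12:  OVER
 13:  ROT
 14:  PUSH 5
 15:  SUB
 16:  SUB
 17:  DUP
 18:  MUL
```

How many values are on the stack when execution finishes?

2

PUSH -8  [-8]
PUSH 3   [-8, 3]
OVER     [-8, 3, -8]
OVER     [-8, 3, -8, 3]
MOD      [-8, 3, -2]
POP      [-8, 3]
NEG      [-8, -3]
DUP      [-8, -3, -3]
MUL      [-8, 9]
PUSH 10  [-8, 9, 10]
POP      [-8, 9]
OVER     [-8, 9, -8]
ROT      [9, -8, -8]
PUSH 5   [9, -8, -8, 5]
SUB      [9, -8, -13]
SUB      [9, 5]
DUP      [9, 5, 5]
MUL      [9, 25]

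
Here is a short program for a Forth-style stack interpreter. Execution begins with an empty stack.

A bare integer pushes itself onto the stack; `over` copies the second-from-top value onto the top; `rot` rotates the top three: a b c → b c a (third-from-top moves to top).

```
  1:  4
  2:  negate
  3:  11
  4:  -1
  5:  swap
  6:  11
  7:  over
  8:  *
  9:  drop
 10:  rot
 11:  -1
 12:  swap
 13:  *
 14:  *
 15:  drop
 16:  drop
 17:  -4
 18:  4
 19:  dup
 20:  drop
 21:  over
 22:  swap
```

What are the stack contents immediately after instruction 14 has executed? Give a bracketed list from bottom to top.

[-1, 44]

4      : 4
negate : -4
11     : -4 11
-1     : -4 11 -1
swap   : -4 -1 11
11     : -4 -1 11 11
over   : -4 -1 11 11 11
*      : -4 -1 11 121
drop   : -4 -1 11
rot    : -1 11 -4
-1     : -1 11 -4 -1
swap   : -1 11 -1 -4
*      : -1 11 4
*      : -1 44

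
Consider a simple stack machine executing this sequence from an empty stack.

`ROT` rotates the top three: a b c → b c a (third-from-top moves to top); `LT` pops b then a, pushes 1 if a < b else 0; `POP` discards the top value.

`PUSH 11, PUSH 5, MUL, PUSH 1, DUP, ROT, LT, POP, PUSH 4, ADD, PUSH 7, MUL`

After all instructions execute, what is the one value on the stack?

35

PUSH 11 : 11
PUSH 5  : 11 5
MUL     : 55
PUSH 1  : 55 1
DUP     : 55 1 1
ROT     : 1 1 55
LT      : 1 1
POP     : 1
PUSH 4  : 1 4
ADD     : 5
PUSH 7  : 5 7
MUL     : 35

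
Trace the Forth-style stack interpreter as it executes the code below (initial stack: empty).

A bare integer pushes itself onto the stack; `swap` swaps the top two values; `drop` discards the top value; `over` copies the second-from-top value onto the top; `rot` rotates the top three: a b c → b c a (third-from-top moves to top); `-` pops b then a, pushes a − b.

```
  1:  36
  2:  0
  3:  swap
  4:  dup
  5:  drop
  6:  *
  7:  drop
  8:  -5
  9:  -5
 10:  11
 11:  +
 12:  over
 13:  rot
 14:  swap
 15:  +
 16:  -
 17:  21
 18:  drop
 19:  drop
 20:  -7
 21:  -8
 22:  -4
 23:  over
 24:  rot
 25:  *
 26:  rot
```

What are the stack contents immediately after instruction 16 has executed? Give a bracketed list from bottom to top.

36   : 36
0    : 36 0
swap : 0 36
dup  : 0 36 36
drop : 0 36
*    : 0
drop : (empty)
-5   : -5
-5   : -5 -5
11   : -5 -5 11
+    : -5 6
over : -5 6 -5
rot  : 6 -5 -5
swap : 6 -5 -5
+    : 6 -10
-    : 16

[16]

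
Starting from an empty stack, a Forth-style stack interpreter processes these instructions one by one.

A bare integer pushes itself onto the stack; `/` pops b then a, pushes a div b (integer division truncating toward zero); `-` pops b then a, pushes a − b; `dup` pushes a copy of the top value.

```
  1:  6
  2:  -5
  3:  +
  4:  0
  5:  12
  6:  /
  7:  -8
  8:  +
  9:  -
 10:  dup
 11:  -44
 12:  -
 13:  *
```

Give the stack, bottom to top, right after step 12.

6   → [6]
-5  → [6, -5]
+   → [1]
0   → [1, 0]
12  → [1, 0, 12]
/   → [1, 0]
-8  → [1, 0, -8]
+   → [1, -8]
-   → [9]
dup → [9, 9]
-44 → [9, 9, -44]
-   → [9, 53]

[9, 53]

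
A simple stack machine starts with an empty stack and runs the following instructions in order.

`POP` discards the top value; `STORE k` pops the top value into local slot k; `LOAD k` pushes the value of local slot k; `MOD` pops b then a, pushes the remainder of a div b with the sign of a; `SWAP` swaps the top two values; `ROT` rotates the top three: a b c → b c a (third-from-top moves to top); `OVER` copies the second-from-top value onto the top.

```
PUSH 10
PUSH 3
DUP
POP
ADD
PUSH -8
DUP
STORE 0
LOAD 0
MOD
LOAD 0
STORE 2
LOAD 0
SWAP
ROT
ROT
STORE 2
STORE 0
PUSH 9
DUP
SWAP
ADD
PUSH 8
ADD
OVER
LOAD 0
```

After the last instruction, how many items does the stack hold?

PUSH 10 : 10
PUSH 3  : 10 3
DUP     : 10 3 3
POP     : 10 3
ADD     : 13
PUSH -8 : 13 -8
DUP     : 13 -8 -8
STORE 0 : 13 -8
LOAD 0  : 13 -8 -8
MOD     : 13 0
LOAD 0  : 13 0 -8
STORE 2 : 13 0
LOAD 0  : 13 0 -8
SWAP    : 13 -8 0
ROT     : -8 0 13
ROT     : 0 13 -8
STORE 2 : 0 13
STORE 0 : 0
PUSH 9  : 0 9
DUP     : 0 9 9
SWAP    : 0 9 9
ADD     : 0 18
PUSH 8  : 0 18 8
ADD     : 0 26
OVER    : 0 26 0
LOAD 0  : 0 26 0 13

4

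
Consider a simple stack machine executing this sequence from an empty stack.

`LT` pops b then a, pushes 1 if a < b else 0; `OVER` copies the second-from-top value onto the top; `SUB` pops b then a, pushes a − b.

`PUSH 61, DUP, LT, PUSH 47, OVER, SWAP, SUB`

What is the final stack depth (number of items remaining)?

PUSH 61  61
DUP      61 61
LT       0
PUSH 47  0 47
OVER     0 47 0
SWAP     0 0 47
SUB      0 -47

2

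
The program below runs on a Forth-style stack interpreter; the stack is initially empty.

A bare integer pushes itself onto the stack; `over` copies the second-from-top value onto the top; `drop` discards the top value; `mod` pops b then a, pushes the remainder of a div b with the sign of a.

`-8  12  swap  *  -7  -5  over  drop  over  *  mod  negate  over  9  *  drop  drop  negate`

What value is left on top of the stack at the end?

96

-8      [-8]
12      [-8, 12]
swap    [12, -8]
*       [-96]
-7      [-96, -7]
-5      [-96, -7, -5]
over    [-96, -7, -5, -7]
drop    [-96, -7, -5]
over    [-96, -7, -5, -7]
*       [-96, -7, 35]
mod     [-96, -7]
negate  [-96, 7]
over    [-96, 7, -96]
9       [-96, 7, -96, 9]
*       [-96, 7, -864]
drop    [-96, 7]
drop    [-96]
negate  [96]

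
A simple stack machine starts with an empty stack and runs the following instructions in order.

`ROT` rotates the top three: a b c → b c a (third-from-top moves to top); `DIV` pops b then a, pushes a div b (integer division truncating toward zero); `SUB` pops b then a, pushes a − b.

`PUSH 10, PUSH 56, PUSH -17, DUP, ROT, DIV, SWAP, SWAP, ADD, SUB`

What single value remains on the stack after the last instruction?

PUSH 10  → 10
PUSH 56  → 10 56
PUSH -17 → 10 56 -17
DUP      → 10 56 -17 -17
ROT      → 10 -17 -17 56
DIV      → 10 -17 0
SWAP     → 10 0 -17
SWAP     → 10 -17 0
ADD      → 10 -17
SUB      → 27

27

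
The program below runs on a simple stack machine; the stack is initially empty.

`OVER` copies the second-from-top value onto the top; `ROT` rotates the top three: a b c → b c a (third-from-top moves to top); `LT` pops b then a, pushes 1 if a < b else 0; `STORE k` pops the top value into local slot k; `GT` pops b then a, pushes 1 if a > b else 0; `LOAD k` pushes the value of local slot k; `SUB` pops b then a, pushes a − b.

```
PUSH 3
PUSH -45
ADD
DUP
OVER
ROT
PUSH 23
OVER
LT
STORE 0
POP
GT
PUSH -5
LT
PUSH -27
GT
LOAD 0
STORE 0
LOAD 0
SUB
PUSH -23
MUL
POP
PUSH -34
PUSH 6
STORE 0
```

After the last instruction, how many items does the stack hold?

PUSH 3   : [3]
PUSH -45 : [3, -45]
ADD      : [-42]
DUP      : [-42, -42]
OVER     : [-42, -42, -42]
ROT      : [-42, -42, -42]
PUSH 23  : [-42, -42, -42, 23]
OVER     : [-42, -42, -42, 23, -42]
LT       : [-42, -42, -42, 0]
STORE 0  : [-42, -42, -42]
POP      : [-42, -42]
GT       : [0]
PUSH -5  : [0, -5]
LT       : [0]
PUSH -27 : [0, -27]
GT       : [1]
LOAD 0   : [1, 0]
STORE 0  : [1]
LOAD 0   : [1, 0]
SUB      : [1]
PUSH -23 : [1, -23]
MUL      : [-23]
POP      : []
PUSH -34 : [-34]
PUSH 6   : [-34, 6]
STORE 0  : [-34]

1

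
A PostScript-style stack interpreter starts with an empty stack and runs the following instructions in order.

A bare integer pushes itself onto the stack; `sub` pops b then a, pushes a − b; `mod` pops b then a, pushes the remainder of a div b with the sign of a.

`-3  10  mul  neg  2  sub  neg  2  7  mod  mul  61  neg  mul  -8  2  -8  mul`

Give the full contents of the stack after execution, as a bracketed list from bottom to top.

[3416, -8, -16]

-3  -> -3
10  -> -3 10
mul -> -30
neg -> 30
2   -> 30 2
sub -> 28
neg -> -28
2   -> -28 2
7   -> -28 2 7
mod -> -28 2
mul -> -56
61  -> -56 61
neg -> -56 -61
mul -> 3416
-8  -> 3416 -8
2   -> 3416 -8 2
-8  -> 3416 -8 2 -8
mul -> 3416 -8 -16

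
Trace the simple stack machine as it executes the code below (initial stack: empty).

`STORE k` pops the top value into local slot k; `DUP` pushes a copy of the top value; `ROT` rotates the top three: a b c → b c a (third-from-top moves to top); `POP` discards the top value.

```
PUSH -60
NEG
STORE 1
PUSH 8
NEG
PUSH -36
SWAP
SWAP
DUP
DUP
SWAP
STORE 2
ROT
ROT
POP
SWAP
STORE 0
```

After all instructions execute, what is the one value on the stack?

-8

PUSH -60 -> [-60]
NEG      -> [60]
STORE 1  -> []
PUSH 8   -> [8]
NEG      -> [-8]
PUSH -36 -> [-8, -36]
SWAP     -> [-36, -8]
SWAP     -> [-8, -36]
DUP      -> [-8, -36, -36]
DUP      -> [-8, -36, -36, -36]
SWAP     -> [-8, -36, -36, -36]
STORE 2  -> [-8, -36, -36]
ROT      -> [-36, -36, -8]
ROT      -> [-36, -8, -36]
POP      -> [-36, -8]
SWAP     -> [-8, -36]
STORE 0  -> [-8]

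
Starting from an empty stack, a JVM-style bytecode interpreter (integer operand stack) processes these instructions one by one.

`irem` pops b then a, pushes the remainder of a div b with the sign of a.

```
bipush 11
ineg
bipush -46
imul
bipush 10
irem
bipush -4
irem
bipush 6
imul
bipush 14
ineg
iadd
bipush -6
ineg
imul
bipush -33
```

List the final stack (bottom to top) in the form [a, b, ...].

bipush 11  : [11]
ineg       : [-11]
bipush -46 : [-11, -46]
imul       : [506]
bipush 10  : [506, 10]
irem       : [6]
bipush -4  : [6, -4]
irem       : [2]
bipush 6   : [2, 6]
imul       : [12]
bipush 14  : [12, 14]
ineg       : [12, -14]
iadd       : [-2]
bipush -6  : [-2, -6]
ineg       : [-2, 6]
imul       : [-12]
bipush -33 : [-12, -33]

[-12, -33]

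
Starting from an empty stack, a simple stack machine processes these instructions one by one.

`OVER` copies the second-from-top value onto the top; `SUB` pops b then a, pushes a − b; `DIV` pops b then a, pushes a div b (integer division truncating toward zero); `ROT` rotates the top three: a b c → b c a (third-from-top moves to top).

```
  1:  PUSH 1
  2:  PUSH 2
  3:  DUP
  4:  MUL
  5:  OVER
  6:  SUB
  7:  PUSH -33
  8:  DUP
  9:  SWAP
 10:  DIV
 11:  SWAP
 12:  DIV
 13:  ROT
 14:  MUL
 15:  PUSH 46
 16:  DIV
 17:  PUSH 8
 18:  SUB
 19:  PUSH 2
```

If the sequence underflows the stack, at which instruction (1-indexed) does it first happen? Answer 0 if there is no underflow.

13

PUSH 1   : 1
PUSH 2   : 1 2
DUP      : 1 2 2
MUL      : 1 4
OVER     : 1 4 1
SUB      : 1 3
PUSH -33 : 1 3 -33
DUP      : 1 3 -33 -33
SWAP     : 1 3 -33 -33
DIV      : 1 3 1
SWAP     : 1 1 3
DIV      : 1 0
ROT  — needs 3 operands, stack has 2 → underflow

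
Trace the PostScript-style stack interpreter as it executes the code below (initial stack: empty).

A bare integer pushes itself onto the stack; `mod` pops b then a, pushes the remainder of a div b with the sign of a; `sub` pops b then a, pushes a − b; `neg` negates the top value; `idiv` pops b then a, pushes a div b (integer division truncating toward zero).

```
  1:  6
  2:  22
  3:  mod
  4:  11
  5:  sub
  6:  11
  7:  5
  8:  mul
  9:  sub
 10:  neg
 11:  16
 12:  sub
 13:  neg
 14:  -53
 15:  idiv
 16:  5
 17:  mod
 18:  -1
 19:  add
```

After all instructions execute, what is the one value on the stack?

6    → 6
22   → 6 22
mod  → 6
11   → 6 11
sub  → -5
11   → -5 11
5    → -5 11 5
mul  → -5 55
sub  → -60
neg  → 60
16   → 60 16
sub  → 44
neg  → -44
-53  → -44 -53
idiv → 0
5    → 0 5
mod  → 0
-1   → 0 -1
add  → -1

-1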